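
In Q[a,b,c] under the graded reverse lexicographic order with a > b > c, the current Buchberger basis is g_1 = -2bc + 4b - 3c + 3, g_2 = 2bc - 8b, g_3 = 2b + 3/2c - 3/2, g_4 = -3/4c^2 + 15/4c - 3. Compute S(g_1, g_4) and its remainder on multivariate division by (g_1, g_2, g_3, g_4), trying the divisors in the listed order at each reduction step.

lcm(LM(g_1), LM(g_4)) = bc^2.
S = (lcm/LT(g_1))·g_1 − (lcm/LT(g_4))·g_4 = 3bc + 3/2c^2 - 4b - 3/2c.
Reduce S modulo (g_1, g_2, g_3, g_4) in that order:
  leading term bc: subtract (-3/2)·g_1 from 3bc + 3/2c^2 - 4b - 3/2c → 3/2c^2 + 2b - 6c + 9/2
  leading term c^2: subtract (-2)·g_4 from 3/2c^2 + 2b - 6c + 9/2 → 2b + 3/2c - 3/2
  leading term b: subtract (1)·g_3 from 2b + 3/2c - 3/2 → 0
The remainder is 0, so this S-polynomial contributes no new basis element.

S(g_1, g_4) = 3bc + 3/2c^2 - 4b - 3/2c; remainder on division = 0.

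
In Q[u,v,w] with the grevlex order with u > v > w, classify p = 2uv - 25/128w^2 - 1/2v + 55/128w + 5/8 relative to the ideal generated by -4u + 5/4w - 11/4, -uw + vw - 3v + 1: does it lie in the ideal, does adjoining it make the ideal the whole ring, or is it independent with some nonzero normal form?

2uv - 25/128w^2 - 1/2v + 55/128w + 5/8 lies in I (it reduces to 0).

First compute the reduced Gröbner basis of I by Buchberger's algorithm.
f_1 = -4u + 5/4w - 11/4, LT = u.
f_2 = -uw + vw - 3v + 1, LT = uw.

S(f_1,f_2): lcm = uw. S = vw - 5/16w^2 - 3v + 11/16w + 1.
  reduce S modulo (f_1, f_2):
  remainder vw - 5/16w^2 - 3v + 11/16w + 1 ≠ 0; add h_3 = vw - 5/16w^2 - 3v + 11/16w + 1 to the basis.

The other S-polynomials (S(f_1,h_3), S(f_2,h_3)) all reduce to 0 modulo the current basis, so we have a Gröbner basis.
Inter-reduce: drop elements whose leading term is divisible by another's, tail-reduce, and make monic.
Reduced Gröbner basis: {vw - 5/16w^2 - 3v + 11/16w + 1, u - 5/16w + 11/16}.
Label its elements g_1 = vw - 5/16w^2 - 3v + 11/16w + 1, g_2 = u - 5/16w + 11/16.

Reduce p = 2uv - 25/128w^2 - 1/2v + 55/128w + 5/8 modulo G:
  leading term uv: subtract (2v)·g_2 from 2uv - 25/128w^2 - 1/2v + 55/128w + 5/8 → 5/8vw - 25/128w^2 - 15/8v + 55/128w + 5/8
  leading term vw: subtract (5/8)·g_1 from 5/8vw - 25/128w^2 - 15/8v + 55/128w + 5/8 → 0
  normal form = 0.
Since the normal form is 0, p ∈ I.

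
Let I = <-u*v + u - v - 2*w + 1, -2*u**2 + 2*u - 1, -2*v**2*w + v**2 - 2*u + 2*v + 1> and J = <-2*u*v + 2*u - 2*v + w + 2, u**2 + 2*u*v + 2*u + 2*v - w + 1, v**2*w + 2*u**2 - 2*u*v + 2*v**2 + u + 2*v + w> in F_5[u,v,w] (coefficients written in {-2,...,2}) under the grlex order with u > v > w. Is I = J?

Two ideals are equal iff their reduced Gröbner bases coincide (the reduced basis is unique for a fixed ordering).
Buchberger on the first generating set:
f_1 = -u*v + u - v - 2*w + 1, LT = u*v.
f_2 = -2*u**2 + 2*u - 1, LT = u**2.
f_3 = -2*v**2*w + v**2 - 2*u + 2*v + 1, LT = v**2*w.

S(f_1,f_2): lcm = u**2*v. S = -u**2 + 2*u*v + 2*u*w - u + 2*v.
  reduce S modulo (f_1, f_2, f_3):
  remainder 2*u*w + w ≠ 0; add g_4 = 2*u*w + w to the basis.

S(f_1,f_3): lcm = u*v**2*w. S = -2*u*v**2 - u*v*w + v**2*w + 2*v*w**2 - u**2 + u*v - v*w - 2*u.
  reduce S modulo (f_1, f_2, f_3, g_4):
  remainder 2*v*w**2 - v*w + 2*w**2 - w ≠ 0; add g_5 = 2*v*w**2 - v*w + 2*w**2 - w to the basis.

S(f_1,g_4): lcm = u*v*w. S = -u*w - 2*v*w + 2*w**2 - w.
  reduce S modulo (f_1, f_2, f_3, g_4, g_5):
  remainder -2*v*w + 2*w**2 + 2*w ≠ 0; add g_6 = -2*v*w + 2*w**2 + 2*w to the basis.

S(f_3,g_4): lcm = u*v**2*w. S = 2*u*v**2 + 2*v**2*w + u**2 - u*v + 2*u.
  reduce S modulo (f_1, f_2, f_3, g_4, g_5, g_6):
  remainder -v**2 + w**2 + 2*u - 2*v - w - 1 ≠ 0; add g_7 = -v**2 + w**2 + 2*u - 2*v - w - 1 to the basis.

S(f_1,g_5): lcm = u*v*w**2. S = -2*u*v*w - 2*u*w**2 + v*w**2 + 2*w**3 - 2*u*w - w**2.
  reduce S modulo (f_1, f_2, f_3, g_4, g_5, g_6, g_7):
  remainder 2*w**3 - 2*w**2 - 2*w ≠ 0; add g_8 = 2*w**3 - 2*w**2 - 2*w to the basis.

The other S-polynomials (S(f_2,f_3), S(f_2,g_4), S(f_2,g_5), S(f_3,g_5), S(g_4,g_5), S(f_1,g_6), S(f_2,g_6), S(f_3,g_6), S(g_4,g_6), S(g_5,g_6), S(f_1,g_7), S(f_2,g_7), S(f_3,g_7), S(g_4,g_7), S(g_5,g_7), S(g_6,g_7), S(f_1,g_8), S(f_2,g_8), S(f_3,g_8), S(g_4,g_8), S(g_5,g_8), S(g_6,g_8), S(g_7,g_8)) all reduce to 0 modulo the current basis, so we have a Gröbner basis.
Inter-reduce: drop elements whose leading term is divisible by another's, tail-reduce, and make monic.
Reduced Gröbner basis: {w**3 - w**2 - w, u**2 - u - 2, u*v - u + v + 2*w - 1, u*w - 2*w, v**2 - w**2 - 2*u + 2*v + w + 1, v*w - w**2 - w}.

Buchberger on the second generating set:
h_1 = -2*u*v + 2*u - 2*v + w + 2, LT = u*v.
h_2 = u**2 + 2*u*v + 2*u + 2*v - w + 1, LT = u**2.
h_3 = v**2*w + 2*u**2 - 2*u*v + 2*v**2 + u + 2*v + w, LT = v**2*w.

S(h_1,h_2): lcm = u**2*v. S = -2*u*v**2 - u**2 - u*v + 2*u*w - 2*v**2 + v*w - u - v.
  reduce S modulo (h_1, h_2, h_3):
  remainder 2*u*w + w ≠ 0; add k_4 = 2*u*w + w to the basis.

S(h_1,h_3): lcm = u*v**2*w. S = -2*u**3 + 2*u**2*v - 2*u*v**2 - u*v*w + v**2*w + 2*v*w**2 - u**2 - 2*u*v - u*w - v*w.
  reduce S modulo (h_1, h_2, h_3, k_4):
  remainder 2*v*w**2 - v*w + 2*w**2 - w ≠ 0; add k_5 = 2*v*w**2 - v*w + 2*w**2 - w to the basis.

S(h_1,k_4): lcm = u*v*w. S = -u*w - 2*v*w + 2*w**2 - w.
  reduce S modulo (h_1, h_2, h_3, k_4, k_5):
  remainder -2*v*w + 2*w**2 + 2*w ≠ 0; add k_6 = -2*v*w + 2*w**2 + 2*w to the basis.

S(h_3,k_4): lcm = u*v**2*w. S = 2*u**3 - 2*u**2*v + 2*u*v**2 + 2*v**2*w + u**2 + 2*u*v + u*w.
  reduce S modulo (h_1, h_2, h_3, k_4, k_5, k_6):
  remainder -v**2 + w**2 + 2*u - 2*v - w - 1 ≠ 0; add k_7 = -v**2 + w**2 + 2*u - 2*v - w - 1 to the basis.

S(h_1,k_5): lcm = u*v*w**2. S = -2*u*v*w - 2*u*w**2 + v*w**2 + 2*w**3 - 2*u*w - w**2.
  reduce S modulo (h_1, h_2, h_3, k_4, k_5, k_6, k_7):
  remainder 2*w**3 - 2*w**2 - 2*w ≠ 0; add k_8 = 2*w**3 - 2*w**2 - 2*w to the basis.

The other S-polynomials (S(h_2,h_3), S(h_2,k_4), S(h_2,k_5), S(h_3,k_5), S(k_4,k_5), S(h_1,k_6), S(h_2,k_6), S(h_3,k_6), S(k_4,k_6), S(k_5,k_6), S(h_1,k_7), S(h_2,k_7), S(h_3,k_7), S(k_4,k_7), S(k_5,k_7), S(k_6,k_7), S(h_1,k_8), S(h_2,k_8), S(h_3,k_8), S(k_4,k_8), S(k_5,k_8), S(k_6,k_8), S(k_7,k_8)) all reduce to 0 modulo the current basis, so we have a Gröbner basis.
Inter-reduce: drop elements whose leading term is divisible by another's, tail-reduce, and make monic.
Reduced Gröbner basis: {w**3 - w**2 - w, u**2 - u - 2, u*v - u + v + 2*w - 1, u*w - 2*w, v**2 - w**2 - 2*u + 2*v + w + 1, v*w - w**2 - w}.

The two bases agree; hence the ideals are identical.

Yes, the ideals are equal.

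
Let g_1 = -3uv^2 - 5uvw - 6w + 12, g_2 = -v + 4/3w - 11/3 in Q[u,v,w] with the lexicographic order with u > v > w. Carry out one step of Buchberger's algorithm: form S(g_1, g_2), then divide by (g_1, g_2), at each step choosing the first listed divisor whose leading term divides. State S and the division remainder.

lcm(LM(g_1), LM(g_2)) = uv^2.
S = (lcm/LT(g_1))·g_1 − (lcm/LT(g_2))·g_2 = 3uvw - 11/3uv + 2w - 4.
Reduce S modulo (g_1, g_2) in that order:
  leading term uvw: subtract (-3uw)·g_2 from 3uvw - 11/3uv + 2w - 4 → -11/3uv + 4uw^2 - 11uw + 2w - 4
  leading term uv: subtract (11/3u)·g_2 from -11/3uv + 4uw^2 - 11uw + 2w - 4 → 4uw^2 - 143/9uw + 121/9u + 2w - 4
  leading term uw^2: no divisor's leading term divides it; move 4uw^2 to the remainder.
  leading term uw: no divisor's leading term divides it; move -143/9uw to the remainder.
  leading term u: no divisor's leading term divides it; move 121/9u to the remainder.
  leading term w: no divisor's leading term divides it; move 2w to the remainder.
  leading term 1: no divisor's leading term divides it; move -4 to the remainder.
The remainder 4uw^2 - 143/9uw + 121/9u + 2w - 4 is nonzero, so it would be added as the next basis element.

S(g_1, g_2) = 3uvw - 11/3uv + 2w - 4; remainder on division = 4uw^2 - 143/9uw + 121/9u + 2w - 4.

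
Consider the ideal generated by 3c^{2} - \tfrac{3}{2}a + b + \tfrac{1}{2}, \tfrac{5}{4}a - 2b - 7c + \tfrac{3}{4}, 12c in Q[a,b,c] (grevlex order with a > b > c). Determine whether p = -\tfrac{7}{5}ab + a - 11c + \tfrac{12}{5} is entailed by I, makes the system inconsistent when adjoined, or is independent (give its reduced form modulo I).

Adjoining -\tfrac{7}{5}ab + a - 11c + \tfrac{12}{5} makes the ideal the whole ring: the system is inconsistent.

First compute the reduced Gröbner basis of I by Buchberger's algorithm.
f_1 = 3c^{2} - \tfrac{3}{2}a + b + \tfrac{1}{2}, LT = c^{2}.
f_2 = \tfrac{5}{4}a - 2b - 7c + \tfrac{3}{4}, LT = a.
f_3 = 12c, LT = c.

S(f_1,f_3): lcm = c^{2}. S = -\tfrac{1}{2}a + \tfrac{1}{3}b + \tfrac{1}{6}.
  leading term a: subtract (-\tfrac{2}{5})·f_2 from -\tfrac{1}{2}a + \tfrac{1}{3}b + \tfrac{1}{6} → -\tfrac{7}{15}b - \tfrac{14}{5}c + \tfrac{7}{15}
  leading term b: no divisor's leading term divides it; move -\tfrac{7}{15}b to the remainder.
  leading term c: subtract (-\tfrac{7}{30})·f_3 from -\tfrac{14}{5}c + \tfrac{7}{15} → \tfrac{7}{15}
  leading term 1: no divisor's leading term divides it; move \tfrac{7}{15} to the remainder.
  remainder -\tfrac{7}{15}b + \tfrac{7}{15} ≠ 0; add h_4 = -\tfrac{7}{15}b + \tfrac{7}{15} to the basis.

The other S-polynomials (S(f_1,f_2), S(f_2,f_3), S(f_1,h_4), S(f_2,h_4), S(f_3,h_4)) all reduce to 0 modulo the current basis, so we have a Gröbner basis.
Inter-reduce: drop elements whose leading term is divisible by another's, tail-reduce, and make monic.
Reduced Gröbner basis: {a - 1, b - 1, c}.
Label its elements g_1 = a - 1, g_2 = b - 1, g_3 = c.

Reduce p = -\tfrac{7}{5}ab + a - 11c + \tfrac{12}{5} modulo G:
  leading term ab: subtract (-\tfrac{7}{5}b)·g_1 from -\tfrac{7}{5}ab + a - 11c + \tfrac{12}{5} → a - \tfrac{7}{5}b - 11c + \tfrac{12}{5}
  leading term a: subtract (1)·g_1 from a - \tfrac{7}{5}b - 11c + \tfrac{12}{5} → -\tfrac{7}{5}b - 11c + \tfrac{17}{5}
  leading term b: subtract (-\tfrac{7}{5})·g_2 from -\tfrac{7}{5}b - 11c + \tfrac{17}{5} → -11c + 2
  leading term c: subtract (-11)·g_3 from -11c + 2 → 2
  leading term 1: no divisor's leading term divides it; move 2 to the remainder.
  normal form = 2.
The normal form is nonzero, so p ∉ I. Since p minus its normal form lies in I, I + (p) = I + (r) where r = 2; decide whether this ideal is the whole ring.
Here r = 2 is a nonzero constant, hence a unit: 1 ∈ I + (p), the Gröbner basis of I + (p) is {1}, and the enlarged system has no common solution — adjoining p is inconsistent.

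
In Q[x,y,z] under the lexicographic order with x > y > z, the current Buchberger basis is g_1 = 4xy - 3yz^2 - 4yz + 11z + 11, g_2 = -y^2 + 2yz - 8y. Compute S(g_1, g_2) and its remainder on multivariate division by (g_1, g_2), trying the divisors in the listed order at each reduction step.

lcm(LM(g_1), LM(g_2)) = xy^2.
S = (lcm/LT(g_1))·g_1 − (lcm/LT(g_2))·g_2 = 2xyz - 8xy - 3/4y^2z^2 - y^2z + 11/4yz + 11/4y.
Reduce S modulo (g_1, g_2) in that order:
  leading term xyz: subtract (1/2z)·g_1 from 2xyz - 8xy - 3/4y^2z^2 - y^2z + 11/4yz + 11/4y → -8xy - 3/4y^2z^2 - y^2z + 3/2yz^3 + 2yz^2 + 11/4yz + 11/4y - 11/2z^2 - 11/2z
  leading term xy: subtract (-2)·g_1 from -8xy - 3/4y^2z^2 - y^2z + 3/2yz^3 + 2yz^2 + 11/4yz + 11/4y - 11/2z^2 - 11/2z → -3/4y^2z^2 - y^2z + 3/2yz^3 - 4yz^2 - 21/4yz + 11/4y - 11/2z^2 + 33/2z + 22
  leading term y^2z^2: subtract (3/4z^2)·g_2 from -3/4y^2z^2 - y^2z + 3/2yz^3 - 4yz^2 - 21/4yz + 11/4y - 11/2z^2 + 33/2z + 22 → -y^2z + 2yz^2 - 21/4yz + 11/4y - 11/2z^2 + 33/2z + 22
  leading term y^2z: subtract (z)·g_2 from -y^2z + 2yz^2 - 21/4yz + 11/4y - 11/2z^2 + 33/2z + 22 → 11/4yz + 11/4y - 11/2z^2 + 33/2z + 22
  leading term yz: no divisor's leading term divides it; move 11/4yz to the remainder.
  leading term y: no divisor's leading term divides it; move 11/4y to the remainder.
  leading term z^2: no divisor's leading term divides it; move -11/2z^2 to the remainder.
  leading term z: no divisor's leading term divides it; move 33/2z to the remainder.
  leading term 1: no divisor's leading term divides it; move 22 to the remainder.
The remainder 11/4yz + 11/4y - 11/2z^2 + 33/2z + 22 is nonzero, so it would be added as the next basis element.

S(g_1, g_2) = 2xyz - 8xy - 3/4y^2z^2 - y^2z + 11/4yz + 11/4y; remainder on division = 11/4yz + 11/4y - 11/2z^2 + 33/2z + 22.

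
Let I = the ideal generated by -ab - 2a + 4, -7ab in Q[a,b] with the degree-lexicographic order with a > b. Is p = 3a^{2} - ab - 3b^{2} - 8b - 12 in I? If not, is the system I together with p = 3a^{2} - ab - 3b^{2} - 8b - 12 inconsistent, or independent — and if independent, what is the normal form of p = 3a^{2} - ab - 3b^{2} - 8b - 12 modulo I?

First compute the reduced Gröbner basis of I by Buchberger's algorithm.
f_1 = -ab - 2a + 4, LT = ab.
f_2 = -7ab, LT = ab.

S(f_1,f_2): lcm = ab. S = 2a - 4.
  leading term a: no divisor's leading term divides it; move 2a to the remainder.
  leading term 1: no divisor's leading term divides it; move -4 to the remainder.
  remainder 2a - 4 ≠ 0; add h_3 = 2a - 4 to the basis.

S(f_1,h_3): lcm = ab. S = 2a + 2b - 4.
  leading term a: subtract (1)·h_3 from 2a + 2b - 4 → 2b
  leading term b: no divisor's leading term divides it; move 2b to the remainder.
  remainder 2b ≠ 0; add h_4 = 2b to the basis.

S(f_2,h_3): lcm = ab. S = 2b.
  leading term b: subtract (1)·h_4 from 2b → 0
  remainder 0.

S(f_1,h_4): lcm = ab. S = 2a - 4.
  leading term a: subtract (1)·h_3 from 2a - 4 → 0
  remainder 0.

S(f_2,h_4): lcm = ab. S = 0.
  remainder 0.

S(h_3,h_4): leading monomials are coprime, so the S-polynomial reduces to 0 (Buchberger's first criterion).
Every S-polynomial of the final basis reduces to 0, so we have a Gröbner basis.
Inter-reduce: drop elements whose leading term is divisible by another's, tail-reduce, and make monic.
Reduced Gröbner basis: {a - 2, b}.
Label its elements g_1 = a - 2, g_2 = b.

Reduce p = 3a^{2} - ab - 3b^{2} - 8b - 12 modulo G:
  leading term a^{2}: subtract (3a)·g_1 from 3a^{2} - ab - 3b^{2} - 8b - 12 → -ab - 3b^{2} + 6a - 8b - 12
  leading term ab: subtract (-b)·g_1 from -ab - 3b^{2} + 6a - 8b - 12 → -3b^{2} + 6a - 10b - 12
  leading term b^{2}: subtract (-3b)·g_2 from -3b^{2} + 6a - 10b - 12 → 6a - 10b - 12
  leading term a: subtract (6)·g_1 from 6a - 10b - 12 → -10b
  leading term b: subtract (-10)·g_2 from -10b → 0
  normal form = 0.
Since the normal form is 0, p ∈ I.

3a^{2} - ab - 3b^{2} - 8b - 12 lies in I (it reduces to 0).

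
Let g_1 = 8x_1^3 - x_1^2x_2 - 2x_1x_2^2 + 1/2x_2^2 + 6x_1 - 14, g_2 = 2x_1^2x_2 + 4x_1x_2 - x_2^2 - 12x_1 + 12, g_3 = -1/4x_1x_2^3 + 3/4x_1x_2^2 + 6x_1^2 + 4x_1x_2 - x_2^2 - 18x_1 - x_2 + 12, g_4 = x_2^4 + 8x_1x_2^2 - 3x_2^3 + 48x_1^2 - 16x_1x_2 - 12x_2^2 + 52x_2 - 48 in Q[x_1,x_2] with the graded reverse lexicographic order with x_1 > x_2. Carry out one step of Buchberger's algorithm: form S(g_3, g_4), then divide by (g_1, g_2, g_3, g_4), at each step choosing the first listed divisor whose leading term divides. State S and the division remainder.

S(g_3, g_4) = -8x_1^2x_2^2 - 48x_1^3 - 8x_1^2x_2 - 4x_1x_2^2 + 4x_2^3 + 20x_1x_2 + 4x_2^2 + 48x_1 - 48x_2; remainder on division = 0.

lcm(LM(g_3), LM(g_4)) = x_1x_2^4.
S = (lcm/LT(g_3))·g_3 − (lcm/LT(g_4))·g_4 = -8x_1^2x_2^2 - 48x_1^3 - 8x_1^2x_2 - 4x_1x_2^2 + 4x_2^3 + 20x_1x_2 + 4x_2^2 + 48x_1 - 48x_2.
Reduce S modulo (g_1, g_2, g_3, g_4) in that order:
  leading term x_1^2x_2^2: subtract (-4x_2)·g_2 from -8x_1^2x_2^2 - 48x_1^3 - 8x_1^2x_2 - 4x_1x_2^2 + 4x_2^3 + 20x_1x_2 + 4x_2^2 + 48x_1 - 48x_2 → -48x_1^3 - 8x_1^2x_2 + 12x_1x_2^2 - 28x_1x_2 + 4x_2^2 + 48x_1
  leading term x_1^3: subtract (-6)·g_1 from -48x_1^3 - 8x_1^2x_2 + 12x_1x_2^2 - 28x_1x_2 + 4x_2^2 + 48x_1 → -14x_1^2x_2 - 28x_1x_2 + 7x_2^2 + 84x_1 - 84
  leading term x_1^2x_2: subtract (-7)·g_2 from -14x_1^2x_2 - 28x_1x_2 + 7x_2^2 + 84x_1 - 84 → 0
The remainder is 0, so this S-polynomial contributes no new basis element.
An S-polynomial is built so that the two leading terms cancel; whether anything survives reduction is exactly the Gröbner-basis criterion.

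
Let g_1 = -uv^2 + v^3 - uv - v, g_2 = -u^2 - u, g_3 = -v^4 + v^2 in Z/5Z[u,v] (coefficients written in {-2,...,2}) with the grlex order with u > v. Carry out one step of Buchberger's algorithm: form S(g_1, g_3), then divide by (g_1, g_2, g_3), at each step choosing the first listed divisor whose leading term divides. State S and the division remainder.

S(g_1, g_3) = -v^5 + uv^3 + uv^2 + v^3; remainder on division = 0.

lcm(LM(g_1), LM(g_3)) = uv^4.
S = (lcm/LT(g_1))·g_1 − (lcm/LT(g_3))·g_3 = -v^5 + uv^3 + uv^2 + v^3.
Reduce S modulo (g_1, g_2, g_3) in that order:
  leading term v^5: subtract (v)·g_3 from -v^5 + uv^3 + uv^2 + v^3 → uv^3 + uv^2
  leading term uv^3: subtract (-v)·g_1 from uv^3 + uv^2 → v^4 - v^2
  leading term v^4: subtract (-1)·g_3 from v^4 - v^2 → 0
The remainder is 0, so this S-polynomial contributes no new basis element.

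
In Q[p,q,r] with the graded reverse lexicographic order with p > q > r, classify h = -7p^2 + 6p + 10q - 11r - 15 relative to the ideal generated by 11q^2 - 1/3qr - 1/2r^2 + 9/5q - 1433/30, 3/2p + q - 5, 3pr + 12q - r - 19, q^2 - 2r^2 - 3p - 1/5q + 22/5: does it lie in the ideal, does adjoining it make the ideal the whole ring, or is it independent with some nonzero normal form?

-7p^2 + 6p + 10q - 11r - 15 lies in I (it reduces to 0).

First compute the reduced Gröbner basis of I by Buchberger's algorithm.
f_1 = 11q^2 - 1/3qr - 1/2r^2 + 9/5q - 1433/30, LT = q^2.
f_2 = 3/2p + q - 5, LT = p.
f_3 = 3pr + 12q - r - 19, LT = pr.
f_4 = q^2 - 2r^2 - 3p - 1/5q + 22/5, LT = q^2.

S(f_1,f_4): lcm = q^2. S = -1/33qr + 43/22r^2 + 3p + 4/11q - 577/66.
  leading term qr: no divisor's leading term divides it; move -1/33qr to the remainder.
  leading term r^2: no divisor's leading term divides it; move 43/22r^2 to the remainder.
  leading term p: subtract (2)·f_2 from 3p + 4/11q - 577/66 → -18/11q + 83/66
  leading term q: no divisor's leading term divides it; move -18/11q to the remainder.
  leading term 1: no divisor's leading term divides it; move 83/66 to the remainder.
  remainder -1/33qr + 43/22r^2 - 18/11q + 83/66 ≠ 0; add k_5 = -1/33qr + 43/22r^2 - 18/11q + 83/66 to the basis.

S(f_2,f_3): lcm = pr. S = 2/3qr - 4q - 3r + 19/3.
  leading term qr: subtract (-22)·k_5 from 2/3qr - 4q - 3r + 19/3 → 43r^2 - 40q - 3r + 34
  leading term r^2: no divisor's leading term divides it; move 43r^2 to the remainder.
  leading term q: no divisor's leading term divides it; move -40q to the remainder.
  leading term r: no divisor's leading term divides it; move -3r to the remainder.
  leading term 1: no divisor's leading term divides it; move 34 to the remainder.
  remainder 43r^2 - 40q - 3r + 34 ≠ 0; add k_6 = 43r^2 - 40q - 3r + 34 to the basis.

S(f_1,k_5): lcm = q^2r. S = 4255/66qr^2 - 1/22r^3 - 54q^2 + 9/55qr + 83/2q - 1433/330r.
  leading term qr^2: subtract (-4255/2r)·k_5 from 4255/66qr^2 - 1/22r^3 - 54q^2 + 9/55qr + 83/2q - 1433/330r → 16633/4r^3 - 54q^2 - 17406/5qr + 83/2q + 53423/20r
  leading term r^3: subtract (16633/172r)·k_6 from 16633/4r^3 - 54q^2 - 17406/5qr + 83/2q + 53423/20r → -54q^2 + 83192/215qr + 49899/172r^2 + 83/2q - 530421/860r
  leading term q^2: subtract (-54/11)·f_1 from -54q^2 + 83192/215qr + 49899/172r^2 + 83/2q - 530421/860r → 911242/2365qr + 544245/1892r^2 + 5537/110q - 530421/860r - 12897/55
  leading term qr: subtract (-2733726/215)·k_5 from 911242/2365qr + 544245/1892r^2 + 5537/110q - 530421/860r - 12897/55 → 21620151/860r^2 - 1785019/86q - 530421/860r + 3387452/215
  leading term r^2: subtract (21620151/36980)·k_6 from 21620151/860r^2 - 1785019/86q - 530421/860r + 3387452/215 → 9724787/3698q + 4205235/3698r - 15244339/3698
  leading term q: no divisor's leading term divides it; move 9724787/3698q to the remainder.
  leading term r: no divisor's leading term divides it; move 4205235/3698r to the remainder.
  leading term 1: no divisor's leading term divides it; move -15244339/3698 to the remainder.
  remainder 9724787/3698q + 4205235/3698r - 15244339/3698 ≠ 0; add k_7 = 9724787/3698q + 4205235/3698r - 15244339/3698 to the basis.

S(f_3,k_5): lcm = pqr. S = 129/2pr^2 - 54pq + 4q^2 - 1/3qr + 83/2p - 19/3q.
  leading term pr^2: subtract (43r^2)·f_2 from 129/2pr^2 - 54pq + 4q^2 - 1/3qr + 83/2p - 19/3q → -43qr^2 - 54pq + 4q^2 - 1/3qr + 215r^2 + 83/2p - 19/3q
  leading term qr^2: subtract (1419r)·k_5 from -43qr^2 - 54pq + 4q^2 - 1/3qr + 215r^2 + 83/2p - 19/3q → -5547/2r^3 - 54pq + 4q^2 + 6965/3qr + 215r^2 + 83/2p - 19/3q - 3569/2r
  leading term r^3: subtract (-129/2r)·k_6 from -5547/2r^3 - 54pq + 4q^2 + 6965/3qr + 215r^2 + 83/2p - 19/3q - 3569/2r → -54pq + 4q^2 - 775/3qr + 43/2r^2 + 83/2p - 19/3q + 817/2r
  leading term pq: subtract (-36q)·f_2 from -54pq + 4q^2 - 775/3qr + 43/2r^2 + 83/2p - 19/3q + 817/2r → 40q^2 - 775/3qr + 43/2r^2 + 83/2p - 559/3q + 817/2r
  leading term q^2: subtract (40/11)·f_1 from 40q^2 - 775/3qr + 43/2r^2 + 83/2p - 559/3q + 817/2r → -8485/33qr + 513/22r^2 + 83/2p - 6365/33q + 817/2r + 5732/33
  leading term qr: subtract (8485)·k_5 from -8485/33qr + 513/22r^2 + 83/2p - 6365/33q + 817/2r + 5732/33 → -16561r^2 + 83/2p + 41075/3q + 817/2r - 62981/6
  leading term r^2: subtract (-16561/43)·k_6 from -16561r^2 + 83/2p + 41075/3q + 817/2r - 62981/6 → 83/2p - 221095/129q - 64235/86r + 670261/258
  leading term p: subtract (83/3)·f_2 from 83/2p - 221095/129q - 64235/86r + 670261/258 → -74888/43q - 64235/86r + 235317/86
  leading term q: subtract (-6440368/9724787)·k_7 from -74888/43q - 64235/86r + 235317/86 → 120269405/19449574r + 120269405/19449574
  leading term r: no divisor's leading term divides it; move 120269405/19449574r to the remainder.
  leading term 1: no divisor's leading term divides it; move 120269405/19449574 to the remainder.
  remainder 120269405/19449574r + 120269405/19449574 ≠ 0; add k_8 = 120269405/19449574r + 120269405/19449574 to the basis.

The other S-polynomials (S(f_1,f_2), S(f_1,f_3), S(f_2,f_4), S(f_3,f_4), S(f_2,k_5), S(f_4,k_5), S(f_1,k_6), S(f_2,k_6), S(f_3,k_6), S(f_4,k_6), S(k_5,k_6), S(f_1,k_7), S(f_2,k_7), S(f_3,k_7), S(f_4,k_7), S(k_5,k_7), S(k_6,k_7), S(f_1,k_8), S(f_2,k_8), S(f_3,k_8), S(f_4,k_8), S(k_5,k_8), S(k_6,k_8), S(k_7,k_8)) all reduce to 0 modulo the current basis, so we have a Gröbner basis.
Inter-reduce: drop elements whose leading term is divisible by another's, tail-reduce, and make monic.
Reduced Gröbner basis: {p - 2, q - 2, r + 1}.
Label its elements g_1 = p - 2, g_2 = q - 2, g_3 = r + 1.

Reduce h = -7p^2 + 6p + 10q - 11r - 15 modulo G:
  leading term p^2: subtract (-7p)·g_1 from -7p^2 + 6p + 10q - 11r - 15 → -8p + 10q - 11r - 15
  leading term p: subtract (-8)·g_1 from -8p + 10q - 11r - 15 → 10q - 11r - 31
  leading term q: subtract (10)·g_2 from 10q - 11r - 31 → -11r - 11
  leading term r: subtract (-11)·g_3 from -11r - 11 → 0
  normal form = 0.
Since the normal form is 0, h ∈ I.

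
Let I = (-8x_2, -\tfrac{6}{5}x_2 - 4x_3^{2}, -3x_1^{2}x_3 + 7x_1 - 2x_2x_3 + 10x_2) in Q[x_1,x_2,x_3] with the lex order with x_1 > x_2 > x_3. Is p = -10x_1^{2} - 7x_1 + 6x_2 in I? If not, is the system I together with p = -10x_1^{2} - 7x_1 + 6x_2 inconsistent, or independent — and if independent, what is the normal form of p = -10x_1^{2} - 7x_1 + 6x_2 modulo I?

-10x_1^{2} - 7x_1 + 6x_2 lies in I (it reduces to 0).

First compute the reduced Gröbner basis of I by Buchberger's algorithm.
f_1 = -8x_2, LT = x_2.
f_2 = -\tfrac{6}{5}x_2 - 4x_3^{2}, LT = x_2.
f_3 = -3x_1^{2}x_3 + 7x_1 - 2x_2x_3 + 10x_2, LT = x_1^{2}x_3.

S(f_1,f_2): lcm = x_2. S = -\tfrac{10}{3}x_3^{2}.
  reduce S modulo (f_1, f_2, f_3):
  remainder -\tfrac{10}{3}x_3^{2} ≠ 0; add h_4 = -\tfrac{10}{3}x_3^{2} to the basis.

S(f_3,h_4): lcm = x_1^{2}x_3^{2}. S = -\tfrac{7}{3}x_1x_3 + \tfrac{2}{3}x_2x_3^{2} - \tfrac{10}{3}x_2x_3.
  reduce S modulo (f_1, f_2, f_3, h_4):
  remainder -\tfrac{7}{3}x_1x_3 ≠ 0; add h_5 = -\tfrac{7}{3}x_1x_3 to the basis.

S(f_3,h_5): lcm = x_1^{2}x_3. S = -\tfrac{7}{3}x_1 + \tfrac{2}{3}x_2x_3 - \tfrac{10}{3}x_2.
  reduce S modulo (f_1, f_2, f_3, h_4, h_5):
  remainder -\tfrac{7}{3}x_1 ≠ 0; add h_6 = -\tfrac{7}{3}x_1 to the basis.

The other S-polynomials (S(f_1,f_3), S(f_2,f_3), S(f_1,h_4), S(f_2,h_4), S(f_1,h_5), S(f_2,h_5), S(h_4,h_5), S(f_1,h_6), S(f_2,h_6), S(f_3,h_6), S(h_4,h_6), S(h_5,h_6)) all reduce to 0 modulo the current basis, so we have a Gröbner basis.
Inter-reduce: drop elements whose leading term is divisible by another's, tail-reduce, and make monic.
Reduced Gröbner basis: {x_1, x_2, x_3^{2}}.
Label its elements g_1 = x_1, g_2 = x_2, g_3 = x_3^{2}.

Reduce p = -10x_1^{2} - 7x_1 + 6x_2 modulo G:
  leading term x_1^{2}: subtract (-10x_1)·g_1 from -10x_1^{2} - 7x_1 + 6x_2 → -7x_1 + 6x_2
  leading term x_1: subtract (-7)·g_1 from -7x_1 + 6x_2 → 6x_2
  leading term x_2: subtract (6)·g_2 from 6x_2 → 0
  normal form = 0.
Since the normal form is 0, p ∈ I.

Ideal membership is decidable via reduction modulo a Gröbner basis.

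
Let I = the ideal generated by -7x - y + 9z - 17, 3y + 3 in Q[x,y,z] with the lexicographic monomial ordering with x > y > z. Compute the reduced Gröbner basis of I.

G = {x - 9/7z + 16/7, y + 1}

f_1 = -7x - y + 9z - 17, LT = x.
f_2 = 3y + 3, LT = y.

The S-polynomials (S(f_1,f_2)) all reduce to 0 modulo the current basis, so we have a Gröbner basis.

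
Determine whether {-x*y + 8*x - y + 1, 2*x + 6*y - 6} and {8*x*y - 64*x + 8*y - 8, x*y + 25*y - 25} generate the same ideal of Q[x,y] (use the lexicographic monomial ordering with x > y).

Yes, the ideals are equal.

For a fixed monomial order, each ideal has a unique reduced Gröbner basis; comparing bases decides equality.
Buchberger on the first generating set:
f_1 = -x*y + 8*x - y + 1, LT = x*y.
f_2 = 2*x + 6*y - 6, LT = x.

S(f_1,f_2): lcm = x*y. S = -8*x - 3*y**2 + 4*y - 1.
  leading term x: subtract (-4)·f_2 from -8*x - 3*y**2 + 4*y - 1 → -3*y**2 + 28*y - 25
  leading term y**2: no divisor's leading term divides it; move -3*y**2 to the remainder.
  leading term y: no divisor's leading term divides it; move 28*y to the remainder.
  leading term 1: no divisor's leading term divides it; move -25 to the remainder.
  remainder -3*y**2 + 28*y - 25 ≠ 0; add g_3 = -3*y**2 + 28*y - 25 to the basis.

The other S-polynomials (S(f_1,g_3), S(f_2,g_3)) all reduce to 0 modulo the current basis, so we have a Gröbner basis.
Inter-reduce: drop elements whose leading term is divisible by another's, tail-reduce, and make monic.
Reduced Gröbner basis: {x + 3*y - 3, y**2 - 28/3*y + 25/3}.

Buchberger on the second generating set:
h_1 = 8*x*y - 64*x + 8*y - 8, LT = x*y.
h_2 = x*y + 25*y - 25, LT = x*y.

S(h_1,h_2): lcm = x*y. S = -8*x - 24*y + 24.
  leading term x: no divisor's leading term divides it; move -8*x to the remainder.
  leading term y: no divisor's leading term divides it; move -24*y to the remainder.
  leading term 1: no divisor's leading term divides it; move 24 to the remainder.
  remainder -8*x - 24*y + 24 ≠ 0; add k_3 = -8*x - 24*y + 24 to the basis.

S(h_1,k_3): lcm = x*y. S = -8*x - 3*y**2 + 4*y - 1.
  leading term x: subtract (1)·k_3 from -8*x - 3*y**2 + 4*y - 1 → -3*y**2 + 28*y - 25
  leading term y**2: no divisor's leading term divides it; move -3*y**2 to the remainder.
  leading term y: no divisor's leading term divides it; move 28*y to the remainder.
  leading term 1: no divisor's leading term divides it; move -25 to the remainder.
  remainder -3*y**2 + 28*y - 25 ≠ 0; add k_4 = -3*y**2 + 28*y - 25 to the basis.

The other S-polynomials (S(h_2,k_3), S(h_1,k_4), S(h_2,k_4), S(k_3,k_4)) all reduce to 0 modulo the current basis, so we have a Gröbner basis.
Inter-reduce: drop elements whose leading term is divisible by another's, tail-reduce, and make monic.
Reduced Gröbner basis: {x + 3*y - 3, y**2 - 28/3*y + 25/3}.

Same reduced basis, so the two generating sets span the same ideal.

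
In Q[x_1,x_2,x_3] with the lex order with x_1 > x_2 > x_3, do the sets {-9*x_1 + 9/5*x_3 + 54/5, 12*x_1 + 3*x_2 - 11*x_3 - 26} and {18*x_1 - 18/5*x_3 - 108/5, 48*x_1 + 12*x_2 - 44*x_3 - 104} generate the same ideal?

Since reduced Gröbner bases are canonical representatives of ideals under a given ordering, it suffices to compute and compare them.
Buchberger on the first generating set:
f_1 = -9*x_1 + 9/5*x_3 + 54/5, LT = x_1.
f_2 = 12*x_1 + 3*x_2 - 11*x_3 - 26, LT = x_1.

S(f_1,f_2): lcm = x_1. S = -1/4*x_2 + 43/60*x_3 + 29/30.
  leading term x_2: no divisor's leading term divides it; move -1/4*x_2 to the remainder.
  leading term x_3: no divisor's leading term divides it; move 43/60*x_3 to the remainder.
  leading term 1: no divisor's leading term divides it; move 29/30 to the remainder.
  remainder -1/4*x_2 + 43/60*x_3 + 29/30 ≠ 0; add g_3 = -1/4*x_2 + 43/60*x_3 + 29/30 to the basis.

S(f_1,g_3): leading monomials are coprime, so the S-polynomial reduces to 0 (Buchberger's first criterion).
S(f_2,g_3): leading monomials are coprime, so the S-polynomial reduces to 0 (Buchberger's first criterion).
Every S-polynomial of the final basis reduces to 0, so we have a Gröbner basis.
Inter-reduce: drop elements whose leading term is divisible by another's, tail-reduce, and make monic.
Reduced Gröbner basis: {x_1 - 1/5*x_3 - 6/5, x_2 - 43/15*x_3 - 58/15}.

Buchberger on the second generating set:
h_1 = 18*x_1 - 18/5*x_3 - 108/5, LT = x_1.
h_2 = 48*x_1 + 12*x_2 - 44*x_3 - 104, LT = x_1.

S(h_1,h_2): lcm = x_1. S = -1/4*x_2 + 43/60*x_3 + 29/30.
  leading term x_2: no divisor's leading term divides it; move -1/4*x_2 to the remainder.
  leading term x_3: no divisor's leading term divides it; move 43/60*x_3 to the remainder.
  leading term 1: no divisor's leading term divides it; move 29/30 to the remainder.
  remainder -1/4*x_2 + 43/60*x_3 + 29/30 ≠ 0; add k_3 = -1/4*x_2 + 43/60*x_3 + 29/30 to the basis.

S(h_1,k_3): leading monomials are coprime, so the S-polynomial reduces to 0 (Buchberger's first criterion).
S(h_2,k_3): leading monomials are coprime, so the S-polynomial reduces to 0 (Buchberger's first criterion).
Every S-polynomial of the final basis reduces to 0, so we have a Gröbner basis.
Inter-reduce: drop elements whose leading term is divisible by another's, tail-reduce, and make monic.
Reduced Gröbner basis: {x_1 - 1/5*x_3 - 6/5, x_2 - 43/15*x_3 - 58/15}.

The two bases agree; hence the ideals are identical.

Yes, the ideals are equal.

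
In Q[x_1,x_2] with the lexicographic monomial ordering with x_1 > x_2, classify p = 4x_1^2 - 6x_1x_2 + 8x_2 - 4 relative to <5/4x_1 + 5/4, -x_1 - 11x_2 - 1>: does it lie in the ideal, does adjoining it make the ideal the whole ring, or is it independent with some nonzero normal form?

4x_1^2 - 6x_1x_2 + 8x_2 - 4 lies in I (it reduces to 0).

First compute the reduced Gröbner basis of I by Buchberger's algorithm.
f_1 = 5/4x_1 + 5/4, LT = x_1.
f_2 = -x_1 - 11x_2 - 1, LT = x_1.

S(f_1,f_2): lcm = x_1. S = -11x_2.
  leading term x_2: no divisor's leading term divides it; move -11x_2 to the remainder.
  remainder -11x_2 ≠ 0; add h_3 = -11x_2 to the basis.

The other S-polynomials (S(f_1,h_3), S(f_2,h_3)) all reduce to 0 modulo the current basis, so we have a Gröbner basis.
Inter-reduce: drop elements whose leading term is divisible by another's, tail-reduce, and make monic.
Reduced Gröbner basis: {x_1 + 1, x_2}.
Label its elements g_1 = x_1 + 1, g_2 = x_2.

Reduce p = 4x_1^2 - 6x_1x_2 + 8x_2 - 4 modulo G:
  leading term x_1^2: subtract (4x_1)·g_1 from 4x_1^2 - 6x_1x_2 + 8x_2 - 4 → -6x_1x_2 - 4x_1 + 8x_2 - 4
  leading term x_1x_2: subtract (-6x_2)·g_1 from -6x_1x_2 - 4x_1 + 8x_2 - 4 → -4x_1 + 14x_2 - 4
  leading term x_1: subtract (-4)·g_1 from -4x_1 + 14x_2 - 4 → 14x_2
  leading term x_2: subtract (14)·g_2 from 14x_2 → 0
  normal form = 0.
Since the normal form is 0, p ∈ I.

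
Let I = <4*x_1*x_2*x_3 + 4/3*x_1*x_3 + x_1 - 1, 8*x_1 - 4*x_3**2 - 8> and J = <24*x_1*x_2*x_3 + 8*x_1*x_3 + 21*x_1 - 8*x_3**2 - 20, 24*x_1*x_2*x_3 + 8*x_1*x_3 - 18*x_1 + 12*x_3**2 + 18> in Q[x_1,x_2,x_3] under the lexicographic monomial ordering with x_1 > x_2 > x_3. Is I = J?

Two ideals are equal iff their reduced Gröbner bases coincide (the reduced basis is unique for a fixed ordering).
Buchberger on the first generating set:
f_1 = 4*x_1*x_2*x_3 + 4/3*x_1*x_3 + x_1 - 1, LT = x_1*x_2*x_3.
f_2 = 8*x_1 - 4*x_3**2 - 8, LT = x_1.

S(f_1,f_2): lcm = x_1*x_2*x_3. S = 1/3*x_1*x_3 + 1/4*x_1 + 1/2*x_2*x_3**3 + x_2*x_3 - 1/4.
  reduce S modulo (f_1, f_2):
  remainder 1/2*x_2*x_3**3 + x_2*x_3 + 1/6*x_3**3 + 1/8*x_3**2 + 1/3*x_3 ≠ 0; add g_3 = 1/2*x_2*x_3**3 + x_2*x_3 + 1/6*x_3**3 + 1/8*x_3**2 + 1/3*x_3 to the basis.

The other S-polynomials (S(f_1,g_3), S(f_2,g_3)) all reduce to 0 modulo the current basis, so we have a Gröbner basis.
Inter-reduce: drop elements whose leading term is divisible by another's, tail-reduce, and make monic.
Reduced Gröbner basis: {x_1 - 1/2*x_3**2 - 1, x_2*x_3**3 + 2*x_2*x_3 + 1/3*x_3**3 + 1/4*x_3**2 + 2/3*x_3}.

Buchberger on the second generating set:
h_1 = 24*x_1*x_2*x_3 + 8*x_1*x_3 + 21*x_1 - 8*x_3**2 - 20, LT = x_1*x_2*x_3.
h_2 = 24*x_1*x_2*x_3 + 8*x_1*x_3 - 18*x_1 + 12*x_3**2 + 18, LT = x_1*x_2*x_3.

S(h_1,h_2): lcm = x_1*x_2*x_3. S = 13/8*x_1 - 5/6*x_3**2 - 19/12.
  reduce S modulo (h_1, h_2):
  remainder 13/8*x_1 - 5/6*x_3**2 - 19/12 ≠ 0; add k_3 = 13/8*x_1 - 5/6*x_3**2 - 19/12 to the basis.

S(h_1,k_3): lcm = x_1*x_2*x_3. S = 1/3*x_1*x_3 + 7/8*x_1 + 20/39*x_2*x_3**3 + 38/39*x_2*x_3 - 1/3*x_3**2 - 5/6.
  reduce S modulo (h_1, h_2, k_3):
  remainder 20/39*x_2*x_3**3 + 38/39*x_2*x_3 + 20/117*x_3**3 + 3/26*x_3**2 + 38/117*x_3 + 1/52 ≠ 0; add k_4 = 20/39*x_2*x_3**3 + 38/39*x_2*x_3 + 20/117*x_3**3 + 3/26*x_3**2 + 38/117*x_3 + 1/52 to the basis.

The other S-polynomials (S(h_2,k_3), S(h_1,k_4), S(h_2,k_4), S(k_3,k_4)) all reduce to 0 modulo the current basis, so we have a Gröbner basis.
Inter-reduce: drop elements whose leading term is divisible by another's, tail-reduce, and make monic.
Reduced Gröbner basis: {x_1 - 20/39*x_3**2 - 38/39, x_2*x_3**3 + 19/10*x_2*x_3 + 1/3*x_3**3 + 9/40*x_3**2 + 19/30*x_3 + 3/80}.

These differ, so the ideals are not equal.
The same test decides containment: I ⊆ J iff every generator of I reduces to 0 modulo a Gröbner basis of J.

No, the ideals differ.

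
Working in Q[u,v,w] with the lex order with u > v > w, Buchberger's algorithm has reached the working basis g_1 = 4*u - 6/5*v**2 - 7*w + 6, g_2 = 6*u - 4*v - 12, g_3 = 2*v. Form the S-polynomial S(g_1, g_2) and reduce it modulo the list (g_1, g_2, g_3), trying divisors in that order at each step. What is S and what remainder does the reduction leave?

S(g_1, g_2) = -3/10*v**2 + 2/3*v - 7/4*w + 7/2; remainder on division = -7/4*w + 7/2.

lcm(LM(g_1), LM(g_2)) = u.
S = (lcm/LT(g_1))·g_1 − (lcm/LT(g_2))·g_2 = -3/10*v**2 + 2/3*v - 7/4*w + 7/2.
Reduce S modulo (g_1, g_2, g_3) in that order:
  leading term v**2: subtract (-3/20*v)·g_3 from -3/10*v**2 + 2/3*v - 7/4*w + 7/2 → 2/3*v - 7/4*w + 7/2
  leading term v: subtract (1/3)·g_3 from 2/3*v - 7/4*w + 7/2 → -7/4*w + 7/2
  leading term w: no divisor's leading term divides it; move -7/4*w to the remainder.
  leading term 1: no divisor's leading term divides it; move 7/2 to the remainder.
The remainder -7/4*w + 7/2 is nonzero, so it would be added as the next basis element.
This is the inner loop of Buchberger's algorithm — each nonzero remainder becomes a new basis element.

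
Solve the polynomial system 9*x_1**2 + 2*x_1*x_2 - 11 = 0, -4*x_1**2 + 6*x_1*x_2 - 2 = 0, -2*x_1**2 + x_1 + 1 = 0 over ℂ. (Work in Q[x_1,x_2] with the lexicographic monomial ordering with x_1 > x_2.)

{(1, 1)}

Compute a lex Gröbner basis by Buchberger's algorithm.
f_1 = 9*x_1**2 + 2*x_1*x_2 - 11, LT = x_1**2.
f_2 = -4*x_1**2 + 6*x_1*x_2 - 2, LT = x_1**2.
f_3 = -2*x_1**2 + x_1 + 1, LT = x_1**2.

S(f_1,f_2): lcm = x_1**2. S = 31/18*x_1*x_2 - 31/18.
  leading term x_1*x_2: no divisor's leading term divides it; move 31/18*x_1*x_2 to the remainder.
  leading term 1: no divisor's leading term divides it; move -31/18 to the remainder.
  remainder 31/18*x_1*x_2 - 31/18 ≠ 0; add h_4 = 31/18*x_1*x_2 - 31/18 to the basis.

S(f_1,f_3): lcm = x_1**2. S = 2/9*x_1*x_2 + 1/2*x_1 - 13/18.
  leading term x_1*x_2: subtract (4/31)·h_4 from 2/9*x_1*x_2 + 1/2*x_1 - 13/18 → 1/2*x_1 - 1/2
  leading term x_1: no divisor's leading term divides it; move 1/2*x_1 to the remainder.
  leading term 1: no divisor's leading term divides it; move -1/2 to the remainder.
  remainder 1/2*x_1 - 1/2 ≠ 0; add h_5 = 1/2*x_1 - 1/2 to the basis.

S(f_1,h_4): lcm = x_1**2*x_2. S = 2/9*x_1*x_2**2 + x_1 - 11/9*x_2.
  leading term x_1*x_2**2: subtract (4/31*x_2)·h_4 from 2/9*x_1*x_2**2 + x_1 - 11/9*x_2 → x_1 - x_2
  leading term x_1: subtract (2)·h_5 from x_1 - x_2 → -x_2 + 1
  leading term x_2: no divisor's leading term divides it; move -x_2 to the remainder.
  leading term 1: no divisor's leading term divides it; move 1 to the remainder.
  remainder -x_2 + 1 ≠ 0; add h_6 = -x_2 + 1 to the basis.

The other S-polynomials (S(f_2,f_3), S(f_2,h_4), S(f_3,h_4), S(f_1,h_5), S(f_2,h_5), S(f_3,h_5), S(h_4,h_5), S(f_1,h_6), S(f_2,h_6), S(f_3,h_6), S(h_4,h_6), S(h_5,h_6)) all reduce to 0 modulo the current basis, so we have a Gröbner basis.
Inter-reduce: drop elements whose leading term is divisible by another's, tail-reduce, and make monic.
Reduced Gröbner basis: {x_1 - 1, x_2 - 1}.

Elimination: the polynomial x_2 - 1 lies in the elimination ideal for x_2, so x_2 ∈ {1}. For each such x_2, the remaining basis elements (now univariate) give the rest of the solution.
  x_2 = 1: the earlier basis element becomes x_1 - 1 = 0, giving x_1 = 1 — point (1, 1).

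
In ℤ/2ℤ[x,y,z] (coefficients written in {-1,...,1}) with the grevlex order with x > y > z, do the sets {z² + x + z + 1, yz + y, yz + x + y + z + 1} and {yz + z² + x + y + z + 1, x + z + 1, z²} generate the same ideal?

Yes, the ideals are equal.

For a fixed monomial order, each ideal has a unique reduced Gröbner basis; comparing bases decides equality.
Buchberger on the first generating set:
f_1 = z² + x + z + 1, LT = z².
f_2 = yz + y, LT = yz.
f_3 = yz + x + y + z + 1, LT = yz.

S(f_1,f_2): lcm = yz². S = xy + y.
  leading term xy: no divisor's leading term divides it; move xy to the remainder.
  leading term y: no divisor's leading term divides it; move y to the remainder.
  remainder xy + y ≠ 0; add g_4 = xy + y to the basis.

S(f_1,f_3): lcm = yz². S = xy + xz + z² + y + z.
  leading term xy: subtract (1)·g_4 from xy + xz + z² + y + z → xz + z² + z
  leading term xz: no divisor's leading term divides it; move xz to the remainder.
  leading term z²: subtract (1)·f_1 from z² + z → x + 1
  leading term x: no divisor's leading term divides it; move x to the remainder.
  leading term 1: no divisor's leading term divides it; move 1 to the remainder.
  remainder xz + x + 1 ≠ 0; add g_5 = xz + x + 1 to the basis.

S(f_2,f_3): lcm = yz. S = x + z + 1.
  leading term x: no divisor's leading term divides it; move x to the remainder.
  leading term z: no divisor's leading term divides it; move z to the remainder.
  leading term 1: no divisor's leading term divides it; move 1 to the remainder.
  remainder x + z + 1 ≠ 0; add g_6 = x + z + 1 to the basis.

S(f_2,g_5): lcm = xyz. S = y.
  leading term y: no divisor's leading term divides it; move y to the remainder.
  remainder y ≠ 0; add g_7 = y to the basis.

The other S-polynomials (S(f_1,g_4), S(f_2,g_4), S(f_3,g_4), S(f_1,g_5), S(f_3,g_5), S(g_4,g_5), S(f_1,g_6), S(f_2,g_6), S(f_3,g_6), S(g_4,g_6), S(g_5,g_6), S(f_1,g_7), S(f_2,g_7), S(f_3,g_7), S(g_4,g_7), S(g_5,g_7), S(g_6,g_7)) all reduce to 0 modulo the current basis, so we have a Gröbner basis.
Inter-reduce: drop elements whose leading term is divisible by another's, tail-reduce, and make monic.
Reduced Gröbner basis: {z², x + z + 1, y}.

Buchberger on the second generating set:
h_1 = yz + z² + x + y + z + 1, LT = yz.
h_2 = x + z + 1, LT = x.
h_3 = z², LT = z².

S(h_1,h_3): lcm = yz². S = z³ + xz + yz + z² + z.
  leading term z³: subtract (z)·h_3 from z³ + xz + yz + z² + z → xz + yz + z² + z
  leading term xz: subtract (z)·h_2 from xz + yz + z² + z → yz
  leading term yz: subtract (1)·h_1 from yz → z² + x + y + z + 1
  leading term z²: subtract (1)·h_3 from z² + x + y + z + 1 → x + y + z + 1
  leading term x: subtract (1)·h_2 from x + y + z + 1 → y
  leading term y: no divisor's leading term divides it; move y to the remainder.
  remainder y ≠ 0; add k_4 = y to the basis.

The other S-polynomials (S(h_1,h_2), S(h_2,h_3), S(h_1,k_4), S(h_2,k_4), S(h_3,k_4)) all reduce to 0 modulo the current basis, so we have a Gröbner basis.
Inter-reduce: drop elements whose leading term is divisible by another's, tail-reduce, and make monic.
Reduced Gröbner basis: {z², x + z + 1, y}.

These coincide, so the ideals are equal.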